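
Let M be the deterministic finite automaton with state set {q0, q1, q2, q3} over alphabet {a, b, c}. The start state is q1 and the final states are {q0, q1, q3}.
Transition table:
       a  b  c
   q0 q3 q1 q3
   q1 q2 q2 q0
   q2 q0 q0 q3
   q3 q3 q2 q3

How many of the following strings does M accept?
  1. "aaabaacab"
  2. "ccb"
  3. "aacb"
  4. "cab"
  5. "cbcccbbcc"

1

"aaabaacab": rejected
"ccb": rejected
"aacb": rejected
"cab": rejected
"cbcccbbcc": accepted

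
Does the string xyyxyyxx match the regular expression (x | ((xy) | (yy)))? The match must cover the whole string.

Neither x nor ((xy)|(yy)) matches xyyxyyxx.

no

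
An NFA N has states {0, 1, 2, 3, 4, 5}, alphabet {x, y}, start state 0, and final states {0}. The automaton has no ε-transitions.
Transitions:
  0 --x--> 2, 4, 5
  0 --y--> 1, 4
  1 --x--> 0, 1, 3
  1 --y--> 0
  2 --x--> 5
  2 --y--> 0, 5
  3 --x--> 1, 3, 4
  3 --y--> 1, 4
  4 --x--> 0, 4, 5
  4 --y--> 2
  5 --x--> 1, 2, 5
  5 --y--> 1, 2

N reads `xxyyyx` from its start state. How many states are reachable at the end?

Start: {0}
read x: {2, 4, 5}
read x: {0, 1, 2, 4, 5}
read y: {0, 1, 2, 4, 5}
read y: {0, 1, 2, 4, 5}
read y: {0, 1, 2, 4, 5}
read x: {0, 1, 2, 3, 4, 5}
Final reachable set {0, 1, 2, 3, 4, 5} has 6 states.

6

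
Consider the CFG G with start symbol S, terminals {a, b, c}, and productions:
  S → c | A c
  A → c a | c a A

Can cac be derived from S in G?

S ⇒ Ac ⇒ cac

yes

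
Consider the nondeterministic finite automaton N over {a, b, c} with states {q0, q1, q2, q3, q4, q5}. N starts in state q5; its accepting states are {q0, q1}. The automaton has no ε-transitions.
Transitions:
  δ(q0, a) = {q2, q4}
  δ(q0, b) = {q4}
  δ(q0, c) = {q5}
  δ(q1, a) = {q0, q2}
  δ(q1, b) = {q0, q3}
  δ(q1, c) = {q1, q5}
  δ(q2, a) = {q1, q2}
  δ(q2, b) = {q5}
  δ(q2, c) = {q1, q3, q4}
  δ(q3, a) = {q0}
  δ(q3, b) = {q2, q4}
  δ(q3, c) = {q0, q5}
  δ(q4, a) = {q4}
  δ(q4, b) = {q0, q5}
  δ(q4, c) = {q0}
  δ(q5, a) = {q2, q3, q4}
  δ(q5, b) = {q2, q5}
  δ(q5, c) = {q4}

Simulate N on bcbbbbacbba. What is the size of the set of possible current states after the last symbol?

4

Start: {q5}
read b: {q2, q5}
read c: {q1, q3, q4}
read b: {q0, q2, q3, q4, q5}
read b: {q0, q2, q4, q5}
read b: {q0, q2, q4, q5}
read b: {q0, q2, q4, q5}
read a: {q1, q2, q3, q4}
read c: {q0, q1, q3, q4, q5}
read b: {q0, q2, q3, q4, q5}
read b: {q0, q2, q4, q5}
read a: {q1, q2, q3, q4}
Final reachable set {q1, q2, q3, q4} has 4 states.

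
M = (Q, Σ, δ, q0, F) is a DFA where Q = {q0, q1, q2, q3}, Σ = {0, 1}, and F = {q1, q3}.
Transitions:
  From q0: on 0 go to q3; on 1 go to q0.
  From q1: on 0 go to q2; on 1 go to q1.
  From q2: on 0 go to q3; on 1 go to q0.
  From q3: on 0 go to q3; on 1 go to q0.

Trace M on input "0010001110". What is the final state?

q3

q0 --0--> q3
q3 --0--> q3
q3 --1--> q0
q0 --0--> q3
q3 --0--> q3
q3 --0--> q3
q3 --1--> q0
q0 --1--> q0
q0 --1--> q0
q0 --0--> q3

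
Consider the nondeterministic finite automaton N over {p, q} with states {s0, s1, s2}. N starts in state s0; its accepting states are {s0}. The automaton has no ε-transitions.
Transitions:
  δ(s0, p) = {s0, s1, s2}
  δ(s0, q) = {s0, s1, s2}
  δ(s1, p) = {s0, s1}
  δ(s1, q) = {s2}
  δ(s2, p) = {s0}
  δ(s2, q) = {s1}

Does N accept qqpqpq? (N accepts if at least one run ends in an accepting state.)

Start: {s0}
read q: {s0, s1, s2}
read q: {s0, s1, s2}
read p: {s0, s1, s2}
read q: {s0, s1, s2}
read p: {s0, s1, s2}
read q: {s0, s1, s2}
Reachable ∩ accepting = {s0} — nonempty.

accepted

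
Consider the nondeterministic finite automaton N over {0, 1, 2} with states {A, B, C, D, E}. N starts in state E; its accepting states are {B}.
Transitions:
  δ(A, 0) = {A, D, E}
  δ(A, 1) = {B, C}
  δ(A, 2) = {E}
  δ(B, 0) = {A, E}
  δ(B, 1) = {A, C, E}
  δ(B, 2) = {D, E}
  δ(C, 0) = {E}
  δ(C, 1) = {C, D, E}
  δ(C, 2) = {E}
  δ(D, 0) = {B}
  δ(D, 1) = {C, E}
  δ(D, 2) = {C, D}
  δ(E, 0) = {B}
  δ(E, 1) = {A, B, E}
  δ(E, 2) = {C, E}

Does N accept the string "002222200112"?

rejected

Start: {E}
read 0: {B}
read 0: {A, E}
read 2: {C, E}
read 2: {C, E}
read 2: {C, E}
read 2: {C, E}
read 2: {C, E}
read 0: {B, E}
read 0: {A, B, E}
read 1: {A, B, C, E}
read 1: {A, B, C, D, E}
read 2: {C, D, E}
Reachable ∩ accepting = {} — empty.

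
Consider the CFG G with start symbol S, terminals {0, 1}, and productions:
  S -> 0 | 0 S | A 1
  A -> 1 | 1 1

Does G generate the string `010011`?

no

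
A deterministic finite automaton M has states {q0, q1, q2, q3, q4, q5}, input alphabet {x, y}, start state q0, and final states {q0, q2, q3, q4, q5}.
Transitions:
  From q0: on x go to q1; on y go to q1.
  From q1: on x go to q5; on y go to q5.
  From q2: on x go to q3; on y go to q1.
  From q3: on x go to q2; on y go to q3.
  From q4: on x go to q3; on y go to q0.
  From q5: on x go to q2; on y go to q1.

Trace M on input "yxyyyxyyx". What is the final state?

q2

q0 --y--> q1
q1 --x--> q5
q5 --y--> q1
q1 --y--> q5
q5 --y--> q1
q1 --x--> q5
q5 --y--> q1
q1 --y--> q5
q5 --x--> q2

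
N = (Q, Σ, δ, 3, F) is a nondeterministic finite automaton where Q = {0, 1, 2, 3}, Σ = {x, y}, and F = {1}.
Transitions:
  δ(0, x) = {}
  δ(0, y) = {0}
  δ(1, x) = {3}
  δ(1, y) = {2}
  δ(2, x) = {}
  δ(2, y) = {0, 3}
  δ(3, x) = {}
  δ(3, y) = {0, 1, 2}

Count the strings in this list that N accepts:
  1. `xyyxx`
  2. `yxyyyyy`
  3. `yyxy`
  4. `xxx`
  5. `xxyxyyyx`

`xyyxx`: rejected
`yxyyyyy`: accepted
`yyxy`: rejected
`xxx`: rejected
`xxyxyyyx`: rejected

1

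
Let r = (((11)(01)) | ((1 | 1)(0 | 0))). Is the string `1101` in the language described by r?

The left alternative ((11)(01)) matches 1101.

yes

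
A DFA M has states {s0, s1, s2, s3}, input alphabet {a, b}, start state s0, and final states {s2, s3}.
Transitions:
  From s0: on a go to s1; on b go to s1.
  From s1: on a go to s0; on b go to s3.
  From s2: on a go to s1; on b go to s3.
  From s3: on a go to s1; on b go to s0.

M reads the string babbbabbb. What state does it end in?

s0 --b--> s1
s1 --a--> s0
s0 --b--> s1
s1 --b--> s3
s3 --b--> s0
s0 --a--> s1
s1 --b--> s3
s3 --b--> s0
s0 --b--> s1

s1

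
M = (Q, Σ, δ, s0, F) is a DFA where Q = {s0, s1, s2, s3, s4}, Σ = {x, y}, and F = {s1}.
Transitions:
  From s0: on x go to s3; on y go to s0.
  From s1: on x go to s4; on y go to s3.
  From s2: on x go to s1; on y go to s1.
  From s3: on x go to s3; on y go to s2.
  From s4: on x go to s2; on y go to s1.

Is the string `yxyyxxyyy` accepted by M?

s0 --y--> s0
s0 --x--> s3
s3 --y--> s2
s2 --y--> s1
s1 --x--> s4
s4 --x--> s2
s2 --y--> s1
s1 --y--> s3
s3 --y--> s2
End in state s2, which is not an accepting state.

rejected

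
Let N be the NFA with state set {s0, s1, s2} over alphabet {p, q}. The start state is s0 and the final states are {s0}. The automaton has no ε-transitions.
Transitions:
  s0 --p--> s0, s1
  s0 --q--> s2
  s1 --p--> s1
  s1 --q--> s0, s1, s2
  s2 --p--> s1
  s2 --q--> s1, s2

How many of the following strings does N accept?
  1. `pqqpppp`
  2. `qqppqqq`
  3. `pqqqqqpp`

`pqqpppp`: accepted
`qqppqqq`: accepted
`pqqqqqpp`: accepted

3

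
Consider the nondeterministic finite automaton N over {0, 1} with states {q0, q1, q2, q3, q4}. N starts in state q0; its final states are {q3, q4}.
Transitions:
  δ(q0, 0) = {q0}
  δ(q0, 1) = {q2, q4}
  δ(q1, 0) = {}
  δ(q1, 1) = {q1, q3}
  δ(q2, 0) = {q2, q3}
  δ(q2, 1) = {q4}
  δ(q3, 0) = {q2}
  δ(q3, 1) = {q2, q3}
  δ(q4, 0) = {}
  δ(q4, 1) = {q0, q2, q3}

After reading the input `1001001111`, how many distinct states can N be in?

Start: {q0}
read 1: {q2, q4}
read 0: {q2, q3}
read 0: {q2, q3}
read 1: {q2, q3, q4}
read 0: {q2, q3}
read 0: {q2, q3}
read 1: {q2, q3, q4}
read 1: {q0, q2, q3, q4}
read 1: {q0, q2, q3, q4}
read 1: {q0, q2, q3, q4}
Final reachable set {q0, q2, q3, q4} has 4 states.

4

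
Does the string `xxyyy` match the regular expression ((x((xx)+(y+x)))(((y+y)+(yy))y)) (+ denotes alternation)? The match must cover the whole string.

Split as xx·yyy: (x((xx)+(y+x))) matches xx and (((y+y)+(yy))y) matches yyy.

yes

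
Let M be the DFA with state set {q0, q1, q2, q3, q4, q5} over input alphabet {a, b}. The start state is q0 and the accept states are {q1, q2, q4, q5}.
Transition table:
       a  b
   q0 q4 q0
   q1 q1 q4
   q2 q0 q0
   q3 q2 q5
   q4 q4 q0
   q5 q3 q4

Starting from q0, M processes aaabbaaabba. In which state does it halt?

q0 --a--> q4
q4 --a--> q4
q4 --a--> q4
q4 --b--> q0
q0 --b--> q0
q0 --a--> q4
q4 --a--> q4
q4 --a--> q4
q4 --b--> q0
q0 --b--> q0
q0 --a--> q4

q4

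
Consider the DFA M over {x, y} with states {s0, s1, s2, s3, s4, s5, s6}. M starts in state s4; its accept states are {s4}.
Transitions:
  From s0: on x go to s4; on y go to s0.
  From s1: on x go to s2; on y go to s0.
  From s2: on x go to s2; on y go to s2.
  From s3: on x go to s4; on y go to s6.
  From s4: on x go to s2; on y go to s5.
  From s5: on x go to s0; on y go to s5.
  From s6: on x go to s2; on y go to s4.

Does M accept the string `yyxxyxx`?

accepted

s4 --y--> s5
s5 --y--> s5
s5 --x--> s0
s0 --x--> s4
s4 --y--> s5
s5 --x--> s0
s0 --x--> s4
End in state s4, which is an accepting state.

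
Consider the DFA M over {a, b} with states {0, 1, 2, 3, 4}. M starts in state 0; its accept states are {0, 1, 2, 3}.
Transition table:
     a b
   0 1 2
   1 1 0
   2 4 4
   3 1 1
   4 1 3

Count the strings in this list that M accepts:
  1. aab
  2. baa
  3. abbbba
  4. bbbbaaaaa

4

aab: accepted
baa: accepted
abbbba: accepted
bbbbaaaaa: accepted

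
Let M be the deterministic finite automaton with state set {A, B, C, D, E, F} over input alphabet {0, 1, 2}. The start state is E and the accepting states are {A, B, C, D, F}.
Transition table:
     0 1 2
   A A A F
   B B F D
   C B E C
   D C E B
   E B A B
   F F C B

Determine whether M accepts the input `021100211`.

rejected

E --0--> B
B --2--> D
D --1--> E
E --1--> A
A --0--> A
A --0--> A
A --2--> F
F --1--> C
C --1--> E
End in state E, which is not an accepting state.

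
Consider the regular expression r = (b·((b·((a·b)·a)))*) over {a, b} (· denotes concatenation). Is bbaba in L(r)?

Split as b·baba: b matches b and ((b·((a·b)·a)))* matches baba.

yes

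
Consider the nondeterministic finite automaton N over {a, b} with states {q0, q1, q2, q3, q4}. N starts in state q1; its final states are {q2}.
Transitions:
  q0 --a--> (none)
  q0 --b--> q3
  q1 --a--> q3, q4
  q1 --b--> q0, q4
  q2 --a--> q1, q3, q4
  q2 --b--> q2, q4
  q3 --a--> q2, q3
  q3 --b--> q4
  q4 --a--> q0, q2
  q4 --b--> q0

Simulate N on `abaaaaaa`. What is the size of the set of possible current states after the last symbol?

5

Start: {q1}
read a: {q3, q4}
read b: {q0, q4}
read a: {q0, q2}
read a: {q1, q3, q4}
read a: {q0, q2, q3, q4}
read a: {q0, q1, q2, q3, q4}
read a: {q0, q1, q2, q3, q4}
read a: {q0, q1, q2, q3, q4}
Final reachable set {q0, q1, q2, q3, q4} has 5 states.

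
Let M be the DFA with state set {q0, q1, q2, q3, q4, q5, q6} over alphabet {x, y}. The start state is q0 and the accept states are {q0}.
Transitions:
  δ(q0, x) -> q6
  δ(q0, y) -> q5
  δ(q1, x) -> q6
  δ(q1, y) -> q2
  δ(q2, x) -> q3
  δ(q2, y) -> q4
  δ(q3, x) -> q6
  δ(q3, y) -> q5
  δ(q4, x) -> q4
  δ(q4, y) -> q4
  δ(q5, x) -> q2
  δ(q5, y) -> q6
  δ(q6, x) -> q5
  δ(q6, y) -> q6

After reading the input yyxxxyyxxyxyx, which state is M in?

q0 --y--> q5
q5 --y--> q6
q6 --x--> q5
q5 --x--> q2
q2 --x--> q3
q3 --y--> q5
q5 --y--> q6
q6 --x--> q5
q5 --x--> q2
q2 --y--> q4
q4 --x--> q4
q4 --y--> q4
q4 --x--> q4

q4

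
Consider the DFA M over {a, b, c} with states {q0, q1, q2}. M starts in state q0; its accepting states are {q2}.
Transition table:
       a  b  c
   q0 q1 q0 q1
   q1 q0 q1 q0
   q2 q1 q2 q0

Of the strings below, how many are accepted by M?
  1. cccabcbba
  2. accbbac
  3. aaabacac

cccabcbba: rejected
accbbac: rejected
aaabacac: rejected

0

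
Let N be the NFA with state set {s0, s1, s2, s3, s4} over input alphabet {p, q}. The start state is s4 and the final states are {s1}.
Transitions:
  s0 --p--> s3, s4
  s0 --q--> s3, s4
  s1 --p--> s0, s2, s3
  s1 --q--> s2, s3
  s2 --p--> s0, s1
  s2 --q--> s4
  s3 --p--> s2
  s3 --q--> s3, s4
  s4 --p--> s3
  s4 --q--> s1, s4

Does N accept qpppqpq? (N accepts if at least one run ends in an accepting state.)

Start: {s4}
read q: {s1, s4}
read p: {s0, s2, s3}
read p: {s0, s1, s2, s3, s4}
read p: {s0, s1, s2, s3, s4}
read q: {s1, s2, s3, s4}
read p: {s0, s1, s2, s3}
read q: {s2, s3, s4}
Reachable ∩ accepting = {} — empty.

rejected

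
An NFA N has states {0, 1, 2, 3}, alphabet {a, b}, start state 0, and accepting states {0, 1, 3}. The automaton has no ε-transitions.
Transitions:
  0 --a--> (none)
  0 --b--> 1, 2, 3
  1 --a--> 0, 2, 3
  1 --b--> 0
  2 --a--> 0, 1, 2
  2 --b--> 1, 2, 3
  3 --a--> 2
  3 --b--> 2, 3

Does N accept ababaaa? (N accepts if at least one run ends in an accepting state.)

Start: {0}
read a: {}
The reachable set is empty and stays empty for the remaining 6 symbols.
Reachable ∩ accepting = {} — empty.

rejected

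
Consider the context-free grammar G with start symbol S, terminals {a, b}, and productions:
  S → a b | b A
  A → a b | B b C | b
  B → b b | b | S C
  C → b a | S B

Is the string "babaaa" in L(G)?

no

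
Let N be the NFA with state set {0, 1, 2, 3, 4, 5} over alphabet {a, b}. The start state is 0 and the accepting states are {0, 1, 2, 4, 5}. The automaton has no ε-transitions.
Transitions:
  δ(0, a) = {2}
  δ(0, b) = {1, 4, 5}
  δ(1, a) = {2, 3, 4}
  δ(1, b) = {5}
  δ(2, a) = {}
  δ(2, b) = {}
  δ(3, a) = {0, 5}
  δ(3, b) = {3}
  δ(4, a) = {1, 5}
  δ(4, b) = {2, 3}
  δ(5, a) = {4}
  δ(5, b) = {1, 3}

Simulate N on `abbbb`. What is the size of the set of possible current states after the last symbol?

Start: {0}
read a: {2}
read b: {}
The reachable set is empty and stays empty for the remaining 3 symbols.
Final reachable set {} has 0 states.

0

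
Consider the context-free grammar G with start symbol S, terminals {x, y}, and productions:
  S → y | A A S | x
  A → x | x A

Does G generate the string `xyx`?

no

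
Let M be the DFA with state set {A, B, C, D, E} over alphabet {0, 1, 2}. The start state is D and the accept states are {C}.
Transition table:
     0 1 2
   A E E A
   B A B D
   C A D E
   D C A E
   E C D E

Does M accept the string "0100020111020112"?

rejected

D --0--> C
C --1--> D
D --0--> C
C --0--> A
A --0--> E
E --2--> E
E --0--> C
C --1--> D
D --1--> A
A --1--> E
E --0--> C
C --2--> E
E --0--> C
C --1--> D
D --1--> A
A --2--> A
End in state A, which is not an accepting state.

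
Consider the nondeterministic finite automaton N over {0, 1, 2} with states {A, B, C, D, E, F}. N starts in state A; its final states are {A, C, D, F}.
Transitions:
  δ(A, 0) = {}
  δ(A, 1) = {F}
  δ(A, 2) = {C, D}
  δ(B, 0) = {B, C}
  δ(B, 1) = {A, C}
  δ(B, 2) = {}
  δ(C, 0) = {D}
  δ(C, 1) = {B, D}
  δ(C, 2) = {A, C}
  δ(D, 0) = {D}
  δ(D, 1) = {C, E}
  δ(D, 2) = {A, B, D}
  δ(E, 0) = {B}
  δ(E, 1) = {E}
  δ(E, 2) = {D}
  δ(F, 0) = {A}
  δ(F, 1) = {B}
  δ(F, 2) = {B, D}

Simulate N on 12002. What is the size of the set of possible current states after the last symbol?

Start: {A}
read 1: {F}
read 2: {B, D}
read 0: {B, C, D}
read 0: {B, C, D}
read 2: {A, B, C, D}
Final reachable set {A, B, C, D} has 4 states.

4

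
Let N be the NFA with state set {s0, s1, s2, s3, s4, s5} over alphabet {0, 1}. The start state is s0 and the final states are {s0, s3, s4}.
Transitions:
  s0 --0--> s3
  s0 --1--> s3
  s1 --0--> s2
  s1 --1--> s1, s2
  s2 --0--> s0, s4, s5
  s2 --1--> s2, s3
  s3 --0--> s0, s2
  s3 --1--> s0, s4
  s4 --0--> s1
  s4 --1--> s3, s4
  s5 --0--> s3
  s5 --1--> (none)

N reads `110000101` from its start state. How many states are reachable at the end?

Start: {s0}
read 1: {s3}
read 1: {s0, s4}
read 0: {s1, s3}
read 0: {s0, s2}
read 0: {s0, s3, s4, s5}
read 0: {s0, s1, s2, s3}
read 1: {s0, s1, s2, s3, s4}
read 0: {s0, s1, s2, s3, s4, s5}
read 1: {s0, s1, s2, s3, s4}
Final reachable set {s0, s1, s2, s3, s4} has 5 states.

5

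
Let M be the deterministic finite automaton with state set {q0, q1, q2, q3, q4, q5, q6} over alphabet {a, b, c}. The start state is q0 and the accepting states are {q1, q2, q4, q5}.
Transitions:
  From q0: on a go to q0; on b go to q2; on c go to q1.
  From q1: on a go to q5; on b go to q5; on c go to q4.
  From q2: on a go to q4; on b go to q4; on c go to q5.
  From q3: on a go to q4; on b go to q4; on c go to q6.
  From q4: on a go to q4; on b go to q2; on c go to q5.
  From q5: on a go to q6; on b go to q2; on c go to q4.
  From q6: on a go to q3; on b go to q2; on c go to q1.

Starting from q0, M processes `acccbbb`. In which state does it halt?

q2

q0 --a--> q0
q0 --c--> q1
q1 --c--> q4
q4 --c--> q5
q5 --b--> q2
q2 --b--> q4
q4 --b--> q2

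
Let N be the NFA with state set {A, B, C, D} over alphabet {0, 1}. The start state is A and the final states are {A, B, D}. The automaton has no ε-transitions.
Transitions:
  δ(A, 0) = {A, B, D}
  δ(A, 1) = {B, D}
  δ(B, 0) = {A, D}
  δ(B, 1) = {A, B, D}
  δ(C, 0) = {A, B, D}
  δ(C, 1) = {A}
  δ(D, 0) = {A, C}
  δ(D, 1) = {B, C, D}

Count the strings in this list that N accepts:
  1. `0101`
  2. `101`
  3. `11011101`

`0101`: accepted
`101`: accepted
`11011101`: accepted

3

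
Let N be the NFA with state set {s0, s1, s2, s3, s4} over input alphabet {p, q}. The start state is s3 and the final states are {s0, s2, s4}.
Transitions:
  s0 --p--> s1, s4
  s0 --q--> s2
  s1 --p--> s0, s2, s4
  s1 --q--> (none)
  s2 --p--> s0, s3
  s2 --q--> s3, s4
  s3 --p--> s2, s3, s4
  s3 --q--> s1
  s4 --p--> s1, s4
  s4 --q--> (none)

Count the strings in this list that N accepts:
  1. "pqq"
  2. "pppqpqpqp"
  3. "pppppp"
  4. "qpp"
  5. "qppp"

"pqq": rejected
"pppqpqpqp": accepted
"pppppp": accepted
"qpp": accepted
"qppp": accepted

4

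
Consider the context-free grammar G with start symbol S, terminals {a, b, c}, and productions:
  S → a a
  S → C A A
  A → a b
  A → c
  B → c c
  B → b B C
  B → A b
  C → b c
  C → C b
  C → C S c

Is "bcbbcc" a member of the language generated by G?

S ⇒ CAA ⇒ CbAA ⇒ CbbAA ⇒ bcbbAA ⇒ bcbbcA ⇒ bcbbcc

yes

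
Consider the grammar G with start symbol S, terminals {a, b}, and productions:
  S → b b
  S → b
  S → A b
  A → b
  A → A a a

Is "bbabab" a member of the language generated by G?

no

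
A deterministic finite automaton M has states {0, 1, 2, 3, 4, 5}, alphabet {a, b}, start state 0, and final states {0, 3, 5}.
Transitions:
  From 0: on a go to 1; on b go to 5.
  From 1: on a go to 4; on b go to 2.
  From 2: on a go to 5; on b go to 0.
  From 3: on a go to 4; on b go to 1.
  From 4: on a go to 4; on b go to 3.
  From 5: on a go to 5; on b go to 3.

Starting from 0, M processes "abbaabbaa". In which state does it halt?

4

0 --a--> 1
1 --b--> 2
2 --b--> 0
0 --a--> 1
1 --a--> 4
4 --b--> 3
3 --b--> 1
1 --a--> 4
4 --a--> 4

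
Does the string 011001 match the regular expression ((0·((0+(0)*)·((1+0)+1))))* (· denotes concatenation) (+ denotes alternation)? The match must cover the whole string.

011001 cannot be split into zero or more pieces each matching (0·((0+(0)*)·((1+0)+1))).

no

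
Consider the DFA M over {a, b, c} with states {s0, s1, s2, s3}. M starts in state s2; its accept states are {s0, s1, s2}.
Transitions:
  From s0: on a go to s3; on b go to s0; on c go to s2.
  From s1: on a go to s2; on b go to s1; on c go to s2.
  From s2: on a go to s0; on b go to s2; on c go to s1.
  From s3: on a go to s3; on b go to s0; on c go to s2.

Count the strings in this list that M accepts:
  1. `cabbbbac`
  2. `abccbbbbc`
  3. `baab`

3

`cabbbbac`: accepted
`abccbbbbc`: accepted
`baab`: accepted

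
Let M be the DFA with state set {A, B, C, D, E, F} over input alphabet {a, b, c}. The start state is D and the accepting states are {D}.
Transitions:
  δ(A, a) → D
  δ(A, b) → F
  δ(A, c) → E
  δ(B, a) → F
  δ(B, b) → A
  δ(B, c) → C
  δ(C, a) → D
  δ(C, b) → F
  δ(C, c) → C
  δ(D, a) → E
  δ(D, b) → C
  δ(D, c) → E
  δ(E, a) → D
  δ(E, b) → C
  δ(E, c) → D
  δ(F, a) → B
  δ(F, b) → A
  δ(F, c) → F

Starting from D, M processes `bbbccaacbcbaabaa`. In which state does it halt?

E

D --b--> C
C --b--> F
F --b--> A
A --c--> E
E --c--> D
D --a--> E
E --a--> D
D --c--> E
E --b--> C
C --c--> C
C --b--> F
F --a--> B
B --a--> F
F --b--> A
A --a--> D
D --a--> E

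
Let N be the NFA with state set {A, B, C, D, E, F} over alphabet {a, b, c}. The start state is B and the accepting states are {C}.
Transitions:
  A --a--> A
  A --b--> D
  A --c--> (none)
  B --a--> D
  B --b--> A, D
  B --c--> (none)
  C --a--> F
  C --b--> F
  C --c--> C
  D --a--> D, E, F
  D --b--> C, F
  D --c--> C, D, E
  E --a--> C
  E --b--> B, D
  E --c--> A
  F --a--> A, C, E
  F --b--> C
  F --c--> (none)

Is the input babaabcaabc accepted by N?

accepted

Start: {B}
read b: {A, D}
read a: {A, D, E, F}
read b: {B, C, D, F}
read a: {A, C, D, E, F}
read a: {A, C, D, E, F}
read b: {B, C, D, F}
read c: {C, D, E}
read a: {C, D, E, F}
read a: {A, C, D, E, F}
read b: {B, C, D, F}
read c: {C, D, E}
Reachable ∩ accepting = {C} — nonempty.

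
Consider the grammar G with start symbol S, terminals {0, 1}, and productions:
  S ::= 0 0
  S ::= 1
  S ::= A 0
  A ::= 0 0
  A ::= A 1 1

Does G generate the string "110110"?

no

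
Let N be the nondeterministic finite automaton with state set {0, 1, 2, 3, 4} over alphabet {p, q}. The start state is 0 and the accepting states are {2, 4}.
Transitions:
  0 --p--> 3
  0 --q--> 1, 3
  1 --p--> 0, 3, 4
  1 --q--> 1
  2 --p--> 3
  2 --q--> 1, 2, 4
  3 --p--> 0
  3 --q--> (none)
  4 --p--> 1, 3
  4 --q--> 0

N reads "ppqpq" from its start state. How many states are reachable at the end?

Start: {0}
read p: {3}
read p: {0}
read q: {1, 3}
read p: {0, 3, 4}
read q: {0, 1, 3}
Final reachable set {0, 1, 3} has 3 states.

3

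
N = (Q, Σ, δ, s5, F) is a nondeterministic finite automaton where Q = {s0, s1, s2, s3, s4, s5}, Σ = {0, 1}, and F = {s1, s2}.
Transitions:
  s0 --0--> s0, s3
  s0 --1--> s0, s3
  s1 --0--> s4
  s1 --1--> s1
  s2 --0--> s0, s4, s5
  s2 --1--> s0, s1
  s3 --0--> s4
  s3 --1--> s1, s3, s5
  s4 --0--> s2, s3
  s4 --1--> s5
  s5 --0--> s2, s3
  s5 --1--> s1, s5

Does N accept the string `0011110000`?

Start: {s5}
read 0: {s2, s3}
read 0: {s0, s4, s5}
read 1: {s0, s1, s3, s5}
read 1: {s0, s1, s3, s5}
read 1: {s0, s1, s3, s5}
read 1: {s0, s1, s3, s5}
read 0: {s0, s2, s3, s4}
read 0: {s0, s2, s3, s4, s5}
read 0: {s0, s2, s3, s4, s5}
read 0: {s0, s2, s3, s4, s5}
Reachable ∩ accepting = {s2} — nonempty.

accepted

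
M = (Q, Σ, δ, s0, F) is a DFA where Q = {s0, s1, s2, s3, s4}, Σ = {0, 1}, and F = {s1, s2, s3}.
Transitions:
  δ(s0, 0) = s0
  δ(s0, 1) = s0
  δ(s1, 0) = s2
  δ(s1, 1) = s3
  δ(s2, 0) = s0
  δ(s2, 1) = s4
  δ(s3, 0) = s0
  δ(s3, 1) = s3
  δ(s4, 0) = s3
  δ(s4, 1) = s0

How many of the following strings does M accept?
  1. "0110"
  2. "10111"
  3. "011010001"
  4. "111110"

"0110": rejected
"10111": rejected
"011010001": rejected
"111110": rejected

0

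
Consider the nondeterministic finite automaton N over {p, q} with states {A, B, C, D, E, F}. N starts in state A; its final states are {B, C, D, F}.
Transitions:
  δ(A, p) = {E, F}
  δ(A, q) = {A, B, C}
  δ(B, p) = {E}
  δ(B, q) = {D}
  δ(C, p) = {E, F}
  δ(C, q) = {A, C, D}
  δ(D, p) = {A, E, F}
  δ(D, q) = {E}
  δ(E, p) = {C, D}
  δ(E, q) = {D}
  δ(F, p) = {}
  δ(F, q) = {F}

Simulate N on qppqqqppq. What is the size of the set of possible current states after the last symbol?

6

Start: {A}
read q: {A, B, C}
read p: {E, F}
read p: {C, D}
read q: {A, C, D, E}
read q: {A, B, C, D, E}
read q: {A, B, C, D, E}
read p: {A, C, D, E, F}
read p: {A, C, D, E, F}
read q: {A, B, C, D, E, F}
Final reachable set {A, B, C, D, E, F} has 6 states.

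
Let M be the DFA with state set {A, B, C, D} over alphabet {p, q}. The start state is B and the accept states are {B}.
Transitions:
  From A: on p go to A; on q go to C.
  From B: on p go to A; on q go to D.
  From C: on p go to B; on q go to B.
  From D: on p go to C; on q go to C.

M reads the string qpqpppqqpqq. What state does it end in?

B

B --q--> D
D --p--> C
C --q--> B
B --p--> A
A --p--> A
A --p--> A
A --q--> C
C --q--> B
B --p--> A
A --q--> C
C --q--> B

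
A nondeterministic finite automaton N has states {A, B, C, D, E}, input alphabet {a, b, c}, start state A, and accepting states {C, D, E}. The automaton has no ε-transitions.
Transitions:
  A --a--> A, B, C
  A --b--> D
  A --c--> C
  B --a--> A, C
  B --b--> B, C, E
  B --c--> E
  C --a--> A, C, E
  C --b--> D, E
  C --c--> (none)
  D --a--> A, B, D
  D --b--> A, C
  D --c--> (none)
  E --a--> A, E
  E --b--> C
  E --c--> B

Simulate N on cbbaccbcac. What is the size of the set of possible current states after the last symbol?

Start: {A}
read c: {C}
read b: {D, E}
read b: {A, C}
read a: {A, B, C, E}
read c: {B, C, E}
read c: {B, E}
read b: {B, C, E}
read c: {B, E}
read a: {A, C, E}
read c: {B, C}
Final reachable set {B, C} has 2 states.

2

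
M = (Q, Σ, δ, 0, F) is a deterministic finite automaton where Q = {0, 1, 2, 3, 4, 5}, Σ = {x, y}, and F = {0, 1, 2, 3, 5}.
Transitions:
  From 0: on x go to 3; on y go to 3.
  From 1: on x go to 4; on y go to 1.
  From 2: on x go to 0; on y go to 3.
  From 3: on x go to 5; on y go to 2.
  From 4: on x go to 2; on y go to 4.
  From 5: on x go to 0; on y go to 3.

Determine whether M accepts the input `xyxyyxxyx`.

accepted

0 --x--> 3
3 --y--> 2
2 --x--> 0
0 --y--> 3
3 --y--> 2
2 --x--> 0
0 --x--> 3
3 --y--> 2
2 --x--> 0
End in state 0, which is an accepting state.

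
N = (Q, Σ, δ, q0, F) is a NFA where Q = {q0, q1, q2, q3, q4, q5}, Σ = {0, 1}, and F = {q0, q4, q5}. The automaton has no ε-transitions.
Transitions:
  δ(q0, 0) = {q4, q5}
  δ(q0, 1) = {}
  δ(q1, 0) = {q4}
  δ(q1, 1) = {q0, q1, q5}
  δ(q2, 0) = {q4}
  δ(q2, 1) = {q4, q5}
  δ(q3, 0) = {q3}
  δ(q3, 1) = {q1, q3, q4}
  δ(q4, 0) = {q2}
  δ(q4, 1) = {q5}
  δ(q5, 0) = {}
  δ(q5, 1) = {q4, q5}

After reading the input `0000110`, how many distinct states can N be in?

Start: {q0}
read 0: {q4, q5}
read 0: {q2}
read 0: {q4}
read 0: {q2}
read 1: {q4, q5}
read 1: {q4, q5}
read 0: {q2}
Final reachable set {q2} has 1 state.

1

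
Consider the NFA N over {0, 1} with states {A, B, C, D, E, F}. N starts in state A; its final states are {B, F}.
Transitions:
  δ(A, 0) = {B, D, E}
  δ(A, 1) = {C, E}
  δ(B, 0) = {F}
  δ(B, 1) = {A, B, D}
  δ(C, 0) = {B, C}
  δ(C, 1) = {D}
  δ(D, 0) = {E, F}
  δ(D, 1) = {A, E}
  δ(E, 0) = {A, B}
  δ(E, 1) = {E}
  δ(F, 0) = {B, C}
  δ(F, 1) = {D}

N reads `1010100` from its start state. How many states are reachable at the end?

Start: {A}
read 1: {C, E}
read 0: {A, B, C}
read 1: {A, B, C, D, E}
read 0: {A, B, C, D, E, F}
read 1: {A, B, C, D, E}
read 0: {A, B, C, D, E, F}
read 0: {A, B, C, D, E, F}
Final reachable set {A, B, C, D, E, F} has 6 states.

6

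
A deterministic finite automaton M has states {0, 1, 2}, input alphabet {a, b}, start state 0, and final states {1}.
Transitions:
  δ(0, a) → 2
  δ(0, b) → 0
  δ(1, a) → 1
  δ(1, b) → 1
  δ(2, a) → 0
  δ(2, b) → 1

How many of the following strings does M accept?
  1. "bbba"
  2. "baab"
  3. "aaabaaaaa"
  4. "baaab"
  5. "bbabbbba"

"bbba": rejected
"baab": rejected
"aaabaaaaa": accepted
"baaab": accepted
"bbabbbba": accepted

3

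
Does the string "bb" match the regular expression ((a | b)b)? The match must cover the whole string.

Split as b·b: (a|b) matches b and b matches b.

yes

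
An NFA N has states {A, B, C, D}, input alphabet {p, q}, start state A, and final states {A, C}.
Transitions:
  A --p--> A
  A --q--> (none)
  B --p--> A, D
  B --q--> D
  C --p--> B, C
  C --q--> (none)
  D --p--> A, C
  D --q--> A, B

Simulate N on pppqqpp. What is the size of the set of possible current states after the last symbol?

0

Start: {A}
read p: {A}
read p: {A}
read p: {A}
read q: {}
The reachable set is empty and stays empty for the remaining 3 symbols.
Final reachable set {} has 0 states.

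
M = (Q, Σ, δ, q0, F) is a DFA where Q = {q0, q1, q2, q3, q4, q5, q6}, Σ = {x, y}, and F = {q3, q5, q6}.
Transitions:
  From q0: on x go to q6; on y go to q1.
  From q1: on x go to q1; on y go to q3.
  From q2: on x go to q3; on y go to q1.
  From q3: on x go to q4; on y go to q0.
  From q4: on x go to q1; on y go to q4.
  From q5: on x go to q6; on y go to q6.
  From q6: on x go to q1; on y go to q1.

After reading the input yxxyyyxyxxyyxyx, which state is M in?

q1

q0 --y--> q1
q1 --x--> q1
q1 --x--> q1
q1 --y--> q3
q3 --y--> q0
q0 --y--> q1
q1 --x--> q1
q1 --y--> q3
q3 --x--> q4
q4 --x--> q1
q1 --y--> q3
q3 --y--> q0
q0 --x--> q6
q6 --y--> q1
q1 --x--> q1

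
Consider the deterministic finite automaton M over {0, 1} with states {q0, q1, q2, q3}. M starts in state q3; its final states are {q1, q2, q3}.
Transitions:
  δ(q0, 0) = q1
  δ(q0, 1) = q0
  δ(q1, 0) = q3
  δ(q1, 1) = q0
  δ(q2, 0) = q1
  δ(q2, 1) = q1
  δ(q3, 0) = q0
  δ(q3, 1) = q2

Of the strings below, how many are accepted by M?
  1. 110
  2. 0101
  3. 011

110: accepted
0101: rejected
011: rejected

1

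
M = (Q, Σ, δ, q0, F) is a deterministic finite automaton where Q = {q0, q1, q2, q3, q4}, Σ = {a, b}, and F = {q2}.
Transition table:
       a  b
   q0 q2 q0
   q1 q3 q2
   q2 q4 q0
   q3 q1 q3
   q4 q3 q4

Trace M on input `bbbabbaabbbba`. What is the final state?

q3

q0 --b--> q0
q0 --b--> q0
q0 --b--> q0
q0 --a--> q2
q2 --b--> q0
q0 --b--> q0
q0 --a--> q2
q2 --a--> q4
q4 --b--> q4
q4 --b--> q4
q4 --b--> q4
q4 --b--> q4
q4 --a--> q3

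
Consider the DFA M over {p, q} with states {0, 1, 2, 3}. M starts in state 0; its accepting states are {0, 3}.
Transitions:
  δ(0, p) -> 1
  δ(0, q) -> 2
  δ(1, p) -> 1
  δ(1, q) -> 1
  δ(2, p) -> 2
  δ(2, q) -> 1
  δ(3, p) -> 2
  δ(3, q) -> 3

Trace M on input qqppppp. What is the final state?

0 --q--> 2
2 --q--> 1
1 --p--> 1
1 --p--> 1
1 --p--> 1
1 --p--> 1
1 --p--> 1

1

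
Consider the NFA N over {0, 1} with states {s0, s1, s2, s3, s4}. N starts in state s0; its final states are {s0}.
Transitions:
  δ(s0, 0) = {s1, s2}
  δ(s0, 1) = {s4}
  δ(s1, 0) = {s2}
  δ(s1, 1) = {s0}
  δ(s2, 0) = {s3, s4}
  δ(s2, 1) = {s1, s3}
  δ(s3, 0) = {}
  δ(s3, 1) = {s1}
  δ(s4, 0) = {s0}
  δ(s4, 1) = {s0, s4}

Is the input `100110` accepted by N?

Start: {s0}
read 1: {s4}
read 0: {s0}
read 0: {s1, s2}
read 1: {s0, s1, s3}
read 1: {s0, s1, s4}
read 0: {s0, s1, s2}
Reachable ∩ accepting = {s0} — nonempty.

accepted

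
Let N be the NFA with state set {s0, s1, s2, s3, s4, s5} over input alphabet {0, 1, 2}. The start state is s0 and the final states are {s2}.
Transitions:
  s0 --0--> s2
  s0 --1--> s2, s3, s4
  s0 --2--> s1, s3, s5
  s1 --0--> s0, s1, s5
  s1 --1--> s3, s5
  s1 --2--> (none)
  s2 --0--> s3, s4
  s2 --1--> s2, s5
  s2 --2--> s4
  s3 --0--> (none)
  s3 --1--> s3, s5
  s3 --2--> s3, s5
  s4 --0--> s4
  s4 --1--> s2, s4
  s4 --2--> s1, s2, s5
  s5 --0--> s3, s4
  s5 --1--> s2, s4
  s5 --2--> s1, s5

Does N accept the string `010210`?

rejected

Start: {s0}
read 0: {s2}
read 1: {s2, s5}
read 0: {s3, s4}
read 2: {s1, s2, s3, s5}
read 1: {s2, s3, s4, s5}
read 0: {s3, s4}
Reachable ∩ accepting = {} — empty.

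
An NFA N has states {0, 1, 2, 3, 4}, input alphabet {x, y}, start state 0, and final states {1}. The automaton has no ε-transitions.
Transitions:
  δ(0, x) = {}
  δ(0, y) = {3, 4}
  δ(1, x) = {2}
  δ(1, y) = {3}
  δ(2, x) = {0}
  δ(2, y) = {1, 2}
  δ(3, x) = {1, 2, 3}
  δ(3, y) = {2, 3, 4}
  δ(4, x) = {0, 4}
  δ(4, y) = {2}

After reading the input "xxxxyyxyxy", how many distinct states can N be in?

Start: {0}
read x: {}
The reachable set is empty and stays empty for the remaining 9 symbols.
Final reachable set {} has 0 states.

0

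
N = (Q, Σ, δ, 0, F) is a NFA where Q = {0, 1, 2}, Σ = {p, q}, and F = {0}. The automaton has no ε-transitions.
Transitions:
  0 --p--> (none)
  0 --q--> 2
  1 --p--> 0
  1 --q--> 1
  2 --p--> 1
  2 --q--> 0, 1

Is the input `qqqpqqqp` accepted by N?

Start: {0}
read q: {2}
read q: {0, 1}
read q: {1, 2}
read p: {0, 1}
read q: {1, 2}
read q: {0, 1}
read q: {1, 2}
read p: {0, 1}
Reachable ∩ accepting = {0} — nonempty.

accepted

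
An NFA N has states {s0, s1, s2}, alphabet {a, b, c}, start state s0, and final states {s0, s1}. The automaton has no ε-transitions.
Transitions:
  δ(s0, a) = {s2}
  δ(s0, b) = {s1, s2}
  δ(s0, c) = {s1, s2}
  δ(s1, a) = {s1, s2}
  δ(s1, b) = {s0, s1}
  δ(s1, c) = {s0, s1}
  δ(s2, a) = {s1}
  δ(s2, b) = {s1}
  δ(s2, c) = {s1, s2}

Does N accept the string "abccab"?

Start: {s0}
read a: {s2}
read b: {s1}
read c: {s0, s1}
read c: {s0, s1, s2}
read a: {s1, s2}
read b: {s0, s1}
Reachable ∩ accepting = {s0, s1} — nonempty.

accepted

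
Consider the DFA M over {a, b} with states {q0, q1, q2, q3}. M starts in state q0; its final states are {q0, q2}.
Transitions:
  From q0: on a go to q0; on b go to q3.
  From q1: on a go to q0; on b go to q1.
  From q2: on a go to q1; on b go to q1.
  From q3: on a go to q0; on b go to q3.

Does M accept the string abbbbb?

q0 --a--> q0
q0 --b--> q3
q3 --b--> q3
q3 --b--> q3
q3 --b--> q3
q3 --b--> q3
End in state q3, which is not an accepting state.

rejected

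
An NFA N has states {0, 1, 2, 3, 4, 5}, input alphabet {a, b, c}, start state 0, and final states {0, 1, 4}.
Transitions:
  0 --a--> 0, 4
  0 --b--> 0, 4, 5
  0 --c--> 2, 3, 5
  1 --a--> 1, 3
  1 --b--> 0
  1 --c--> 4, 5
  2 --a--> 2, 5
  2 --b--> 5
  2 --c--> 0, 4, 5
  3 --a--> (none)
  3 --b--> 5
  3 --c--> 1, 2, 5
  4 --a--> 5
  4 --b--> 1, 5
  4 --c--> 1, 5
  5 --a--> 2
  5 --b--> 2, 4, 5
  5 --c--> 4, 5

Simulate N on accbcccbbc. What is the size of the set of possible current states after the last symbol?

6

Start: {0}
read a: {0, 4}
read c: {1, 2, 3, 5}
read c: {0, 1, 2, 4, 5}
read b: {0, 1, 2, 4, 5}
read c: {0, 1, 2, 3, 4, 5}
read c: {0, 1, 2, 3, 4, 5}
read c: {0, 1, 2, 3, 4, 5}
read b: {0, 1, 2, 4, 5}
read b: {0, 1, 2, 4, 5}
read c: {0, 1, 2, 3, 4, 5}
Final reachable set {0, 1, 2, 3, 4, 5} has 6 states.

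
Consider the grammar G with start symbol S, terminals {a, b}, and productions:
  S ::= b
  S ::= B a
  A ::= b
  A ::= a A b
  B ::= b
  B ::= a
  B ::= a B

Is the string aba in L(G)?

yes

S ⇒ Ba ⇒ aBa ⇒ aba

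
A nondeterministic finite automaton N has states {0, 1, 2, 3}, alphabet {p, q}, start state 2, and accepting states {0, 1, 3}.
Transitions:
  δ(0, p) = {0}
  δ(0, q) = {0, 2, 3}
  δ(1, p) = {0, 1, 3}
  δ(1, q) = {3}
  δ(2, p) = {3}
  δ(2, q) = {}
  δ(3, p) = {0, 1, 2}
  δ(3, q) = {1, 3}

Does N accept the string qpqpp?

Start: {2}
read q: {}
The reachable set is empty and stays empty for the remaining 4 symbols.
Reachable ∩ accepting = {} — empty.

rejected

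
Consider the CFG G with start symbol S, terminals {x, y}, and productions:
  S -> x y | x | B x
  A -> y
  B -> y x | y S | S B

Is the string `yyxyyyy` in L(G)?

no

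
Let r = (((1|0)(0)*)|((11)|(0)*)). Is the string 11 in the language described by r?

yes

The right alternative ((11)|(0)*) matches 11.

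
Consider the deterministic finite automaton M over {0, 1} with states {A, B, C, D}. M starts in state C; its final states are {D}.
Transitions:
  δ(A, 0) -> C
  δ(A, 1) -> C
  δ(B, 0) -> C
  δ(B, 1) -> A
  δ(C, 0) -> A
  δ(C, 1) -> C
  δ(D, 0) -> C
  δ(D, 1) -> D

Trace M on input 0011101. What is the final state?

C

C --0--> A
A --0--> C
C --1--> C
C --1--> C
C --1--> C
C --0--> A
A --1--> C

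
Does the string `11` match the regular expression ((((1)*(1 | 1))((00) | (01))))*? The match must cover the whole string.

11 cannot be split into zero or more pieces each matching (((1)*(1|1))((00)|(01))).

no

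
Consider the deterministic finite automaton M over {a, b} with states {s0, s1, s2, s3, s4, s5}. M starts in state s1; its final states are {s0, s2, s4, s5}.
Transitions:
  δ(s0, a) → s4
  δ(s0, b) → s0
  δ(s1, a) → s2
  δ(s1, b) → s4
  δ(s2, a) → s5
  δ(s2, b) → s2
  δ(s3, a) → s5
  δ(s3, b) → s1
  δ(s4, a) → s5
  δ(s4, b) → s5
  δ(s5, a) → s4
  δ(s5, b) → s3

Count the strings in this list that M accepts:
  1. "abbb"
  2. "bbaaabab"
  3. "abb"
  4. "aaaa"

"abbb": accepted
"bbaaabab": accepted
"abb": accepted
"aaaa": accepted

4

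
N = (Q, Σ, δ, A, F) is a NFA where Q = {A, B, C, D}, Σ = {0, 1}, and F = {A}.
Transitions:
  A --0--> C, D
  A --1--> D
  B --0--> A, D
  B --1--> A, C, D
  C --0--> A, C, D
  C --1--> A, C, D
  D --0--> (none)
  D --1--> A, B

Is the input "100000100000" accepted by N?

rejected

Start: {A}
read 1: {D}
read 0: {}
The reachable set is empty and stays empty for the remaining 10 symbols.
Reachable ∩ accepting = {} — empty.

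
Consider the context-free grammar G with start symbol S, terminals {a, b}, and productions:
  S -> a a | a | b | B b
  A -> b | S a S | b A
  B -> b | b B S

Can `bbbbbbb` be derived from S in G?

yes

S ⇒ Bb ⇒ bBSb ⇒ bbSb ⇒ bbBbb ⇒ bbbBSbb ⇒ bbbbSbb ⇒ bbbbbbb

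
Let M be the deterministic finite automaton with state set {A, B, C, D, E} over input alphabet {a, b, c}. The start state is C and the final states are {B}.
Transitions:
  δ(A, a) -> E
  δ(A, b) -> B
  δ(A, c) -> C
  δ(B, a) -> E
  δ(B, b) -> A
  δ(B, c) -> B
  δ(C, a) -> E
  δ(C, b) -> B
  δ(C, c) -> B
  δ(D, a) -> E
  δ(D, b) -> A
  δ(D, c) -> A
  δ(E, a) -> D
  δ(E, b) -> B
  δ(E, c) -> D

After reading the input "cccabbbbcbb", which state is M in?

C --c--> B
B --c--> B
B --c--> B
B --a--> E
E --b--> B
B --b--> A
A --b--> B
B --b--> A
A --c--> C
C --b--> B
B --b--> A

A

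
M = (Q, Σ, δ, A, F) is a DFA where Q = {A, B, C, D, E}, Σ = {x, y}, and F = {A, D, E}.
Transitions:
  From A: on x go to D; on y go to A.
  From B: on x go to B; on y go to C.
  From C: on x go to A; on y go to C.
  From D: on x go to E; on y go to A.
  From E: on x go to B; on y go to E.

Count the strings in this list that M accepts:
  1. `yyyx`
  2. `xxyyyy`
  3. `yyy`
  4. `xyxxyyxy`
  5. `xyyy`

`yyyx`: accepted
`xxyyyy`: accepted
`yyy`: accepted
`xyxxyyxy`: rejected
`xyyy`: accepted

4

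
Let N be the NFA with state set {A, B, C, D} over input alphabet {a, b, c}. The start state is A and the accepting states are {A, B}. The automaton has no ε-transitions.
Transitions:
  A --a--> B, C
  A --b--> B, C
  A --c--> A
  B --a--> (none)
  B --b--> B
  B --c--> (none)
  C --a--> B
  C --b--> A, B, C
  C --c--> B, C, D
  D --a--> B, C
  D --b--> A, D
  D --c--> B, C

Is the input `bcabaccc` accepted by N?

Start: {A}
read b: {B, C}
read c: {B, C, D}
read a: {B, C}
read b: {A, B, C}
read a: {B, C}
read c: {B, C, D}
read c: {B, C, D}
read c: {B, C, D}
Reachable ∩ accepting = {B} — nonempty.

accepted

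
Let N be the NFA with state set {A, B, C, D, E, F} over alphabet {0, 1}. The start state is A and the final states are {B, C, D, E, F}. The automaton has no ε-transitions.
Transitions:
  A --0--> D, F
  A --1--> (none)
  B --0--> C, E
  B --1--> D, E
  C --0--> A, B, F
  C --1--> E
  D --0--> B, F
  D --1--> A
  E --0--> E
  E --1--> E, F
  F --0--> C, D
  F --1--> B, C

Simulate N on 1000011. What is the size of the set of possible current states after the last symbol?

0

Start: {A}
read 1: {}
The reachable set is empty and stays empty for the remaining 6 symbols.
Final reachable set {} has 0 states.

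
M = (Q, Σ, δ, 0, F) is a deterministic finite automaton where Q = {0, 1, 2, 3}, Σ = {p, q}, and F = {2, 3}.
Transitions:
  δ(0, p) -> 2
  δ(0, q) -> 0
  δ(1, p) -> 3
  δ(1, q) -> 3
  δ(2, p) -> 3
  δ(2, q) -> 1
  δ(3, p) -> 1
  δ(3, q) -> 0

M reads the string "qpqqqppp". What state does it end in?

0 --q--> 0
0 --p--> 2
2 --q--> 1
1 --q--> 3
3 --q--> 0
0 --p--> 2
2 --p--> 3
3 --p--> 1

1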